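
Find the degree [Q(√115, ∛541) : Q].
[Q(√115, ∛541) : Q] = 6

Let L = Q(√115, ∛541). Since Q(√115) ⊂ L and [Q(√115):Q] = 2, the tower law gives 2 | [L:Q]. Likewise Q(∛541) ⊂ L with [Q(∛541):Q] = 3 (because 541 is not a perfect cube), so 3 | [L:Q]. As gcd(2,3) = 1, [L:Q] is divisible by 6. Conversely L is generated over Q by √115 and ∛541, so [L:Q] ≤ 2·3 = 6. Therefore [Q(√115, ∛541) : Q] = 6.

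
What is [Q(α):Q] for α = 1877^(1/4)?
[Q(α):Q] = 4

α is a root of x^4 - 1877. By Eisenstein's criterion at the prime p = 1877 (which divides the constant term 1877 but p^2 = 3523129 does not, since 1877 is squarefree), x^4 - 1877 is irreducible over Q. Hence [Q(α):Q] = 4.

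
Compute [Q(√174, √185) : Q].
[Q(√174, √185) : Q] = 4

[Q(√174):Q] = 2 (min poly x^2 - 174, irreducible since 174 is squarefree > 1). For the top step, suppose √185 ∈ Q(√174), say √185 = c + d√174 with c, d ∈ Q. Squaring: 185 = c^2 + 174d^2 + 2cd√174. Since √174 ∉ Q this forces 2cd = 0. If d = 0 then √185 = c ∈ Q, contradicting 185 squarefree > 1. If c = 0 then 185 = 174d^2, so 174·185 = (174d)^2 is a perfect square in Q — but 174·185 = 32190 is not a perfect square (since 174 and 185 are distinct squarefree integers). Contradiction. Hence √185 ∉ Q(√174), so x^2 - 185 stays irreducible over Q(√174) and [Q(√174, √185) : Q(√174)] = 2. By the tower law, [Q(√174, √185) : Q] = 2 · 2 = 4.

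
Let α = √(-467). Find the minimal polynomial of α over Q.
m_α(x) = x^2 + 467

α satisfies α^2 + 467 = 0, so x^2 + 467 annihilates α. Since d = -467 is squarefree and ≠ 1, it is not a perfect square in Q, so x^2 + 467 has no rational root and is therefore irreducible over Q (a degree-2 polynomial over a field is irreducible iff it has no root). Hence m_α(x) = x^2 + 467.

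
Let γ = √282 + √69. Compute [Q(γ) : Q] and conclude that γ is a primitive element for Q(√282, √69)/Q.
[Q(γ) : Q] = 4 (equivalently, Q(γ) = Q(√282, √69))

Obviously Q(γ) ⊆ Q(√282, √69), and [Q(√282, √69):Q] = 4 (since 282, 69 are distinct squarefree integers > 1 with 19458 not a perfect square). To show equality we compute the minimal polynomial of γ. From γ = √282 + √69: γ^2 = 282 + 2√(19458) + 69 = 351 + 2√(19458), so γ^2 - 351 = 2√(19458); squaring, (γ^2 - 351)^2 = 4·19458, i.e. γ^4 - 702γ^2 + 123201 - 77832 = 0, i.e. γ^4 - 702γ^2 + 45369 = 0. So γ is a root of x^4 - 702x^2 + 45369. This polynomial is irreducible over Q: it has no rational root (each ±√282 ± √69 is irrational), and any factorization into two quadratics over Q would force √(19458) ∈ Q (pairing opposite roots) or √282, √69 ∈ Q (other pairings), all impossible. Hence [Q(γ):Q] = 4 = [Q(√282, √69):Q], so Q(γ) = Q(√282, √69).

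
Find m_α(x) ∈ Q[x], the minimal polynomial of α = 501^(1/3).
m_α(x) = x^3 - 501

α satisfies α^3 = 501, so x^3 - 501 annihilates α. By the rational root test, a rational root p/q (in lowest terms) of x^3 - 501 would satisfy p^3 = 501 q^3, forcing q = 1 and p^3 = 501; but 501 is not a perfect cube, contradiction. A monic cubic over Q with no rational root is irreducible (any nontrivial factorization would include a linear factor). Hence x^3 - 501 is the minimal polynomial of α, and in particular [Q(α):Q] = 3.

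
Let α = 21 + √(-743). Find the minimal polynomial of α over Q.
m_α(x) = x^2 - 42x + 1184

From α - 21 = √(-743), squaring gives (α - 21)^2 = -743, i.e. α^2 - 42α + 441 = -743, so α^2 - 42α + 1184 = 0. The discriminant of x^2 - 42x + 1184 is (-42)^2 - 4·(1184) = 1764 - 4736 = -2972, and 4·(-743) is not a perfect square in Q since -743 is squarefree and ≠ 1. Hence x^2 - 42x + 1184 is irreducible over Q and is the minimal polynomial of α.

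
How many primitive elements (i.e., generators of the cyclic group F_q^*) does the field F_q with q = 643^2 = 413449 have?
There are φ(413448) = 111936 primitive elements

F_q^* is cyclic of order q - 1 = 413448. A cyclic group of order m has exactly φ(m) generators. Here m = 413448 = 2^3 · 3 · 7 · 23 · 107, so the number of primitive elements is φ(413448) = 111936.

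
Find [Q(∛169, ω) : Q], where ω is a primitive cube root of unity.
[Q(∛169, ω) : Q] = 6

[Q(∛169):Q] = 3 (min poly x^3 - 169, irreducible since 169 is not a perfect cube). [Q(ω):Q] = 2 (min poly x^2 + x + 1). Since Q(∛169) ⊂ R and ω ∉ R, we have ω ∉ Q(∛169), so x^2 + x + 1 remains irreducible over Q(∛169) and [Q(∛169, ω) : Q(∛169)] = 2. By the tower law, [Q(∛169, ω) : Q] = 3 · 2 = 6. (In fact Q(∛169, ω) is the splitting field of x^3 - 169 over Q.)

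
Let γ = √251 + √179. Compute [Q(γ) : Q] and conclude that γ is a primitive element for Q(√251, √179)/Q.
[Q(γ) : Q] = 4 (equivalently, Q(γ) = Q(√251, √179))

Obviously Q(γ) ⊆ Q(√251, √179), and [Q(√251, √179):Q] = 4 (since 251, 179 are distinct squarefree integers > 1 with 44929 not a perfect square). To show equality we compute the minimal polynomial of γ. From γ = √251 + √179: γ^2 = 251 + 2√(44929) + 179 = 430 + 2√(44929), so γ^2 - 430 = 2√(44929); squaring, (γ^2 - 430)^2 = 4·44929, i.e. γ^4 - 860γ^2 + 184900 - 179716 = 0, i.e. γ^4 - 860γ^2 + 5184 = 0. So γ is a root of x^4 - 860x^2 + 5184. This polynomial is irreducible over Q: it has no rational root (each ±√251 ± √179 is irrational), and any factorization into two quadratics over Q would force √(44929) ∈ Q (pairing opposite roots) or √251, √179 ∈ Q (other pairings), all impossible. Hence [Q(γ):Q] = 4 = [Q(√251, √179):Q], so Q(γ) = Q(√251, √179).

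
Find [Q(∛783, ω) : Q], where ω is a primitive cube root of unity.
[Q(∛783, ω) : Q] = 6

[Q(∛783):Q] = 3 (min poly x^3 - 783, irreducible since 783 is not a perfect cube). [Q(ω):Q] = 2 (min poly x^2 + x + 1). Since Q(∛783) ⊂ R and ω ∉ R, we have ω ∉ Q(∛783), so x^2 + x + 1 remains irreducible over Q(∛783) and [Q(∛783, ω) : Q(∛783)] = 2. By the tower law, [Q(∛783, ω) : Q] = 3 · 2 = 6. (In fact Q(∛783, ω) is the splitting field of x^3 - 783 over Q.)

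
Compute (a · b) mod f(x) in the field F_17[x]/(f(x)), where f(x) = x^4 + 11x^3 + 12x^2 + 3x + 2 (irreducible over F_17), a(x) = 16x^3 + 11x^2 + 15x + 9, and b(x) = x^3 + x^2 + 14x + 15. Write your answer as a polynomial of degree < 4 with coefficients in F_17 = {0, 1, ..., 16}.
a · b ≡ 15x^3 + 2x^2 + 12x + 5 (mod f(x))

Multiply in F_17[x]: a(x)·b(x) = (16x^3 + 11x^2 + 15x + 9)·(x^3 + x^2 + 14x + 15) = 16x^6 + 10x^5 + 12x^4 + 10x^3 + 10x^2 + 11x + 16. This has degree ≥ 4, so divide by f(x) over F_17: 16x^6 + 10x^5 + 12x^4 + 10x^3 + 10x^2 + 11x + 16 = (16x^2 + 4x + 14)·(x^4 + 11x^3 + 12x^2 + 3x + 2) + (15x^3 + 2x^2 + 12x + 5). Hence a·b ≡ 15x^3 + 2x^2 + 12x + 5 (mod f). (F_17[x]/(f) is a field with 17^4 = 83521 elements since f is irreducible of degree 4.)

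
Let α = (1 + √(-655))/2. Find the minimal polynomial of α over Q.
m_α(x) = x^2 - x + 164

From 2α - 1 = √(-655), squaring gives (2α - 1)^2 = -655, i.e. 4α^2 - 4α + 1 = -655, so α^2 - α + (1 + 655)/4 = 0. Since -655 ≡ 1 (mod 4), (1 + 655)/4 = 164 ∈ Z. The polynomial x^2 - x + 164 has discriminant 1 - 4·(164) = -655, which is not a perfect square in Q (d = -655 is squarefree and ≠ 1), so x^2 - x + 164 is irreducible over Q. It is the minimal polynomial of α.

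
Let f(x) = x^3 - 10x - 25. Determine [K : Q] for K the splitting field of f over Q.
[K : Q] = 6

By the rational root test, any rational root of the monic integer polynomial f(x) = x^3 - 10x - 25 must be an integer dividing the constant term -25, i.e. one of ±{1, 5, 25}. Evaluating: f(1) = -34, f(-1) = -16, f(5) = 50, f(-5) = -100, f(25) = 15350, f(-25) = -15400; none is 0, so f has no rational root and is therefore irreducible over Q (a cubic with no linear factor over a field is irreducible). For an irreducible cubic, the Galois group is A_3 or S_3 according as the discriminant disc(f) = -4a^3 - 27b^2 = -4·(-10)^3 - 27·(-25)^2 = -12875 is or is not a square in Q. Here disc(f) = -12875 is not a perfect square in Q, so the Galois group of f over Q is not contained in A_3 and must be all of S_3. The splitting field has degree |S_3| = 6 over Q, so [K : Q] = 6.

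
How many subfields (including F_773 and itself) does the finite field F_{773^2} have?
F_{773^2} has 2 subfields

The subfields of F_{p^n} are exactly the fields F_{p^d} for d | n (each is the fixed field of the unique index-d subgroup of Gal(F_{p^n}/F_p) ≅ Z/nZ). The divisors of n = 2 are {1, 2}, giving 2 subfields: F_{773^1}, F_{773^2}.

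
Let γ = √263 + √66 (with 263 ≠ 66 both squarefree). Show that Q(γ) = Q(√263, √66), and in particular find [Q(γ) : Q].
[Q(γ) : Q] = 4 (equivalently, Q(γ) = Q(√263, √66))

Obviously Q(γ) ⊆ Q(√263, √66), and [Q(√263, √66):Q] = 4 (since 263, 66 are distinct squarefree integers > 1 with 17358 not a perfect square). To show equality we compute the minimal polynomial of γ. From γ = √263 + √66: γ^2 = 263 + 2√(17358) + 66 = 329 + 2√(17358), so γ^2 - 329 = 2√(17358); squaring, (γ^2 - 329)^2 = 4·17358, i.e. γ^4 - 658γ^2 + 108241 - 69432 = 0, i.e. γ^4 - 658γ^2 + 38809 = 0. So γ is a root of x^4 - 658x^2 + 38809. This polynomial is irreducible over Q: it has no rational root (each ±√263 ± √66 is irrational), and any factorization into two quadratics over Q would force √(17358) ∈ Q (pairing opposite roots) or √263, √66 ∈ Q (other pairings), all impossible. Hence [Q(γ):Q] = 4 = [Q(√263, √66):Q], so Q(γ) = Q(√263, √66).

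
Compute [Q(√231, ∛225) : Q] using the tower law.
[Q(√231, ∛225) : Q] = 6

Let L = Q(√231, ∛225). Since Q(√231) ⊂ L and [Q(√231):Q] = 2, the tower law gives 2 | [L:Q]. Likewise Q(∛225) ⊂ L with [Q(∛225):Q] = 3 (because 225 is not a perfect cube), so 3 | [L:Q]. As gcd(2,3) = 1, [L:Q] is divisible by 6. Conversely L is generated over Q by √231 and ∛225, so [L:Q] ≤ 2·3 = 6. Therefore [Q(√231, ∛225) : Q] = 6.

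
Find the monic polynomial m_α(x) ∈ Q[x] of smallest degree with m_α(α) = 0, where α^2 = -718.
m_α(x) = x^2 + 718

α satisfies α^2 + 718 = 0, so x^2 + 718 annihilates α. Since d = -718 is squarefree and ≠ 1, it is not a perfect square in Q, so x^2 + 718 has no rational root and is therefore irreducible over Q (a degree-2 polynomial over a field is irreducible iff it has no root). Hence m_α(x) = x^2 + 718.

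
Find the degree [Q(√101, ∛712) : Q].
[Q(√101, ∛712) : Q] = 6

Let L = Q(√101, ∛712). Since Q(√101) ⊂ L and [Q(√101):Q] = 2, the tower law gives 2 | [L:Q]. Likewise Q(∛712) ⊂ L with [Q(∛712):Q] = 3 (because 712 is not a perfect cube), so 3 | [L:Q]. As gcd(2,3) = 1, [L:Q] is divisible by 6. Conversely L is generated over Q by √101 and ∛712, so [L:Q] ≤ 2·3 = 6. Therefore [Q(√101, ∛712) : Q] = 6.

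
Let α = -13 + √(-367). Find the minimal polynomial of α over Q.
m_α(x) = x^2 + 26x + 536

From α + 13 = √(-367), squaring gives (α + 13)^2 = -367, i.e. α^2 + 26α + 169 = -367, so α^2 + 26α + 536 = 0. The discriminant of x^2 + 26x + 536 is (26)^2 - 4·(536) = 676 - 2144 = -1468, and 4·(-367) is not a perfect square in Q since -367 is squarefree and ≠ 1. Hence x^2 + 26x + 536 is irreducible over Q and is the minimal polynomial of α.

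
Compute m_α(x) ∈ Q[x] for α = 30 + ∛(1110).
m_α(x) = x^3 - 90x^2 + 2700x - 28110

Set β = α - 30 = ∛(1110), so β^3 = 1110. Then (α - 30)^3 - 1110 = 0, i.e. α is a root of g(x) = (x - 30)^3 - 1110 = x^3 - 90x^2 + 2700x - 28110. Since g(x) = h(x - 30) where h(x) = x^3 - 1110, and h is irreducible over Q (because 1110 is not a perfect cube, so h has no rational root, and a monic cubic with no rational root is irreducible), g is also irreducible (irreducibility is preserved under the substitution x → x - 30). Hence m_α(x) = x^3 - 90x^2 + 2700x - 28110.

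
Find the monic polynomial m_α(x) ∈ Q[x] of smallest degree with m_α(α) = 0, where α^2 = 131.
m_α(x) = x^2 - 131

α satisfies α^2 - 131 = 0, so x^2 - 131 annihilates α. Since d = 131 is squarefree and ≠ 1, it is not a perfect square in Q, so x^2 - 131 has no rational root and is therefore irreducible over Q (a degree-2 polynomial over a field is irreducible iff it has no root). Hence m_α(x) = x^2 - 131.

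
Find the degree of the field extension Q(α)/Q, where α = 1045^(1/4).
[Q(α):Q] = 4

α is a root of x^4 - 1045. By Eisenstein's criterion at the prime p = 5 (which divides the constant term 1045 but p^2 = 25 does not, since 1045 is squarefree), x^4 - 1045 is irreducible over Q. Hence [Q(α):Q] = 4.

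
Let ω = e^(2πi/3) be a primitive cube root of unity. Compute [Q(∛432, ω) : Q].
[Q(∛432, ω) : Q] = 6

[Q(∛432):Q] = 3 (min poly x^3 - 432, irreducible since 432 is not a perfect cube). [Q(ω):Q] = 2 (min poly x^2 + x + 1). Since Q(∛432) ⊂ R and ω ∉ R, we have ω ∉ Q(∛432), so x^2 + x + 1 remains irreducible over Q(∛432) and [Q(∛432, ω) : Q(∛432)] = 2. By the tower law, [Q(∛432, ω) : Q] = 3 · 2 = 6. (In fact Q(∛432, ω) is the splitting field of x^3 - 432 over Q.)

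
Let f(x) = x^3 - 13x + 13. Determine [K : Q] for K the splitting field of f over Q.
[K : Q] = 3

By the rational root test, any rational root of the monic integer polynomial f(x) = x^3 - 13x + 13 must be an integer dividing the constant term 13, i.e. one of ±{1, 13}. Evaluating: f(1) = 1, f(-1) = 25, f(13) = 2041, f(-13) = -2015; none is 0, so f has no rational root and is therefore irreducible over Q (a cubic with no linear factor over a field is irreducible). For an irreducible cubic, the Galois group is A_3 or S_3 according as the discriminant disc(f) = -4a^3 - 27b^2 = -4·(-13)^3 - 27·(13)^2 = 4225 is or is not a square in Q. Here disc(f) = 4225 = 65^2 is a perfect square in Q, so the Galois group of f over Q is contained in A_3, hence equals A_3 (cyclic of order 3). The splitting field has degree |A_3| = 3 over Q, so [K : Q] = 3.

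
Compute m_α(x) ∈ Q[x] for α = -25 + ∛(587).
m_α(x) = x^3 + 75x^2 + 1875x + 15038

Set β = α + 25 = ∛(587), so β^3 = 587. Then (α + 25)^3 - 587 = 0, i.e. α is a root of g(x) = (x + 25)^3 - 587 = x^3 + 75x^2 + 1875x + 15038. Since g(x) = h(x + 25) where h(x) = x^3 - 587, and h is irreducible over Q (because 587 is not a perfect cube, so h has no rational root, and a monic cubic with no rational root is irreducible), g is also irreducible (irreducibility is preserved under the substitution x → x + 25). Hence m_α(x) = x^3 + 75x^2 + 1875x + 15038.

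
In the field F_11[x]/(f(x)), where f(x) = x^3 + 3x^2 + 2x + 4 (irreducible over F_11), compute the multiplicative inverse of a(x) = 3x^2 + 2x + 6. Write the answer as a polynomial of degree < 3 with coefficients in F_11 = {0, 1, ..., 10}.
a(x)^(-1) ≡ 10x^2 + 10x + 1 (mod f(x))

Since f is irreducible over F_11, F_11[x]/(f) is a field and a(x) ≠ 0 has an inverse. Apply the extended Euclidean algorithm to f(x) and a(x) in F_11[x]: f(x) = (4x + 2)·a(x) + (7x + 3);  a(x) = (2x + 1)·(7x + 3) + (3). The last nonzero remainder is the constant 3 = gcd(f, a) in F_11. Back-substituting through the division chain expresses 3 = s(x)·a(x) + t(x)·f(x) with s(x) ≡ 8x^2 + 8x + 3 (mod f), so (8x^2 + 8x + 3)·a(x) ≡ 3 (mod f). Multiplying by 3^(-1) ≡ 4 in F_11 gives a(x)^(-1) ≡ 4·(8x^2 + 8x + 3) ≡ 10x^2 + 10x + 1 (mod f). Check: (3x^2 + 2x + 6)·(10x^2 + 10x + 1) = 8x^4 + 6x^3 + 6x^2 + 7x + 6 ≡ 1 (mod x^3 + 3x^2 + 2x + 4).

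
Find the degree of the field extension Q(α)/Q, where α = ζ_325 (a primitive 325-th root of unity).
[Q(α):Q] = 240

The minimal polynomial of ζ_325 over Q is the 325-th cyclotomic polynomial Φ_325(x), which is irreducible over Q and has degree φ(325) = 240. Hence [Q(α):Q] = φ(325) = 240.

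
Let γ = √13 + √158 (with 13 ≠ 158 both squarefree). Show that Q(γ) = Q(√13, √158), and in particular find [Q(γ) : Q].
[Q(γ) : Q] = 4 (equivalently, Q(γ) = Q(√13, √158))

Obviously Q(γ) ⊆ Q(√13, √158), and [Q(√13, √158):Q] = 4 (since 13, 158 are distinct squarefree integers > 1 with 2054 not a perfect square). To show equality we compute the minimal polynomial of γ. From γ = √13 + √158: γ^2 = 13 + 2√(2054) + 158 = 171 + 2√(2054), so γ^2 - 171 = 2√(2054); squaring, (γ^2 - 171)^2 = 4·2054, i.e. γ^4 - 342γ^2 + 29241 - 8216 = 0, i.e. γ^4 - 342γ^2 + 21025 = 0. So γ is a root of x^4 - 342x^2 + 21025. This polynomial is irreducible over Q: it has no rational root (each ±√13 ± √158 is irrational), and any factorization into two quadratics over Q would force √(2054) ∈ Q (pairing opposite roots) or √13, √158 ∈ Q (other pairings), all impossible. Hence [Q(γ):Q] = 4 = [Q(√13, √158):Q], so Q(γ) = Q(√13, √158).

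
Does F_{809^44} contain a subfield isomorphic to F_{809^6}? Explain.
No: F_{809^6} is not a subfield of F_{809^44}

F_{p^m} embeds in F_{p^n} iff m | n. Here 6 ∤ 44 (since 44 = 7·6 + 2 with remainder 2 ≠ 0), so F_{809^6} is not a subfield of F_{809^44}. Equivalently: if it were, the tower law would give 6 = [F_{809^6}:F_809] dividing [F_{809^44}:F_809] = 44, contradiction.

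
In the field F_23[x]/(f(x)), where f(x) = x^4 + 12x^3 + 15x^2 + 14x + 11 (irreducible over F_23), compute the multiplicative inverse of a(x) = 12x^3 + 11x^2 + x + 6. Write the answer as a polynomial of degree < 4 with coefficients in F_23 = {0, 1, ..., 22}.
a(x)^(-1) ≡ 12x^3 + x^2 + 16x + 10 (mod f(x))

Since f is irreducible over F_23, F_23[x]/(f) is a field and a(x) ≠ 0 has an inverse. Apply the extended Euclidean algorithm to f(x) and a(x) in F_23[x]: f(x) = (2x + 3)·a(x) + (3x^2 + 22x + 16);  a(x) = (4x + 5)·(3x^2 + 22x + 16) + (11x + 18);  (3x^2 + 22x + 16) = (17x + 16)·(11x + 18) + (4). The last nonzero remainder is the constant 4 = gcd(f, a) in F_23. Back-substituting through the division chain expresses 4 = s(x)·a(x) + t(x)·f(x) with s(x) ≡ 2x^3 + 4x^2 + 18x + 17 (mod f), so (2x^3 + 4x^2 + 18x + 17)·a(x) ≡ 4 (mod f). Multiplying by 4^(-1) ≡ 6 in F_23 gives a(x)^(-1) ≡ 6·(2x^3 + 4x^2 + 18x + 17) ≡ 12x^3 + x^2 + 16x + 10 (mod f). Check: (12x^3 + 11x^2 + x + 6)·(12x^3 + x^2 + 16x + 10) = 6x^6 + 6x^5 + 8x^4 + x^3 + 17x^2 + 14x + 14 ≡ 1 (mod x^4 + 12x^3 + 15x^2 + 14x + 11).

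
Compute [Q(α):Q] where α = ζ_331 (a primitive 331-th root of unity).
[Q(α):Q] = 330

The minimal polynomial of ζ_331 over Q is the 331-th cyclotomic polynomial Φ_331(x), which is irreducible over Q and has degree φ(331) = 330. Hence [Q(α):Q] = φ(331) = 330.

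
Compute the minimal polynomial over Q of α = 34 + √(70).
m_α(x) = x^2 - 68x + 1086

From α - 34 = √(70), squaring gives (α - 34)^2 = 70, i.e. α^2 - 68α + 1156 = 70, so α^2 - 68α + 1086 = 0. The discriminant of x^2 - 68x + 1086 is (-68)^2 - 4·(1086) = 4624 - 4344 = 280, and 4·(70) is not a perfect square in Q since 70 is squarefree and ≠ 1. Hence x^2 - 68x + 1086 is irreducible over Q and is the minimal polynomial of α.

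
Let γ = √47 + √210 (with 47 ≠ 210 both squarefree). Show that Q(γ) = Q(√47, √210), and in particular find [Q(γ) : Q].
[Q(γ) : Q] = 4 (equivalently, Q(γ) = Q(√47, √210))

Obviously Q(γ) ⊆ Q(√47, √210), and [Q(√47, √210):Q] = 4 (since 47, 210 are distinct squarefree integers > 1 with 9870 not a perfect square). To show equality we compute the minimal polynomial of γ. From γ = √47 + √210: γ^2 = 47 + 2√(9870) + 210 = 257 + 2√(9870), so γ^2 - 257 = 2√(9870); squaring, (γ^2 - 257)^2 = 4·9870, i.e. γ^4 - 514γ^2 + 66049 - 39480 = 0, i.e. γ^4 - 514γ^2 + 26569 = 0. So γ is a root of x^4 - 514x^2 + 26569. This polynomial is irreducible over Q: it has no rational root (each ±√47 ± √210 is irrational), and any factorization into two quadratics over Q would force √(9870) ∈ Q (pairing opposite roots) or √47, √210 ∈ Q (other pairings), all impossible. Hence [Q(γ):Q] = 4 = [Q(√47, √210):Q], so Q(γ) = Q(√47, √210).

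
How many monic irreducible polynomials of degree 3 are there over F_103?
There are 364208 monic irreducible polynomials of degree 3 over F_103

Each element of F_{103^3} that lies in no proper subfield is a root of exactly one monic irreducible of degree 3 over F_103, and each such polynomial has 3 distinct roots in F_{103^3}. By Möbius inversion the count is N_103(3) = (1/3) Σ_{d|3} μ(3/d) · 103^d = (1/3)(μ(3)·103^1 + μ(1)·103^3) = 1092624/3 = 364208.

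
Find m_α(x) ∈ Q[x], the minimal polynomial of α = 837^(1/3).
m_α(x) = x^3 - 837

α satisfies α^3 = 837, so x^3 - 837 annihilates α. By the rational root test, a rational root p/q (in lowest terms) of x^3 - 837 would satisfy p^3 = 837 q^3, forcing q = 1 and p^3 = 837; but 837 is not a perfect cube, contradiction. A monic cubic over Q with no rational root is irreducible (any nontrivial factorization would include a linear factor). Hence x^3 - 837 is the minimal polynomial of α, and in particular [Q(α):Q] = 3.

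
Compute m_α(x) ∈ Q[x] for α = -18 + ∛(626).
m_α(x) = x^3 + 54x^2 + 972x + 5206

Set β = α + 18 = ∛(626), so β^3 = 626. Then (α + 18)^3 - 626 = 0, i.e. α is a root of g(x) = (x + 18)^3 - 626 = x^3 + 54x^2 + 972x + 5206. Since g(x) = h(x + 18) where h(x) = x^3 - 626, and h is irreducible over Q (because 626 is not a perfect cube, so h has no rational root, and a monic cubic with no rational root is irreducible), g is also irreducible (irreducibility is preserved under the substitution x → x + 18). Hence m_α(x) = x^3 + 54x^2 + 972x + 5206.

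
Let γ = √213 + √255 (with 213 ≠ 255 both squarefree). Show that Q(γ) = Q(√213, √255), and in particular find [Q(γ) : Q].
[Q(γ) : Q] = 4 (equivalently, Q(γ) = Q(√213, √255))

Obviously Q(γ) ⊆ Q(√213, √255), and [Q(√213, √255):Q] = 4 (since 213, 255 are distinct squarefree integers > 1 with 54315 not a perfect square). To show equality we compute the minimal polynomial of γ. From γ = √213 + √255: γ^2 = 213 + 2√(54315) + 255 = 468 + 2√(54315), so γ^2 - 468 = 2√(54315); squaring, (γ^2 - 468)^2 = 4·54315, i.e. γ^4 - 936γ^2 + 219024 - 217260 = 0, i.e. γ^4 - 936γ^2 + 1764 = 0. So γ is a root of x^4 - 936x^2 + 1764. This polynomial is irreducible over Q: it has no rational root (each ±√213 ± √255 is irrational), and any factorization into two quadratics over Q would force √(54315) ∈ Q (pairing opposite roots) or √213, √255 ∈ Q (other pairings), all impossible. Hence [Q(γ):Q] = 4 = [Q(√213, √255):Q], so Q(γ) = Q(√213, √255).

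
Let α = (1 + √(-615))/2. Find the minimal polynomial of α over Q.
m_α(x) = x^2 - x + 154

From 2α - 1 = √(-615), squaring gives (2α - 1)^2 = -615, i.e. 4α^2 - 4α + 1 = -615, so α^2 - α + (1 + 615)/4 = 0. Since -615 ≡ 1 (mod 4), (1 + 615)/4 = 154 ∈ Z. The polynomial x^2 - x + 154 has discriminant 1 - 4·(154) = -615, which is not a perfect square in Q (d = -615 is squarefree and ≠ 1), so x^2 - x + 154 is irreducible over Q. It is the minimal polynomial of α.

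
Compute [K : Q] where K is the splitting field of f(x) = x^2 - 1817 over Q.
[K : Q] = 2

f(x) = x^2 - 1817 factors as (x - √1817)(x + √1817). The splitting field is K = Q(√1817). Since 1817 is squarefree and > 1, it is not a perfect square, so x^2 - 1817 is irreducible over Q and [Q(√1817) : Q] = 2. Hence [K : Q] = 2.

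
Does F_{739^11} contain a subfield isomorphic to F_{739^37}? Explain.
No: F_{739^37} is not a subfield of F_{739^11}

F_{p^m} embeds in F_{p^n} iff m | n. Here 37 ∤ 11 (since 11 = 0·37 + 11 with remainder 11 ≠ 0), so F_{739^37} is not a subfield of F_{739^11}. Equivalently: if it were, the tower law would give 37 = [F_{739^37}:F_739] dividing [F_{739^11}:F_739] = 11, contradiction.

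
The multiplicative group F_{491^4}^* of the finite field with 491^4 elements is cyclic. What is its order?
|F_{491^4}^*| = 58120048560

F_{491^4} has 491^4 = 58120048561 elements; its multiplicative group consists of all nonzero elements, so |F_{491^4}^*| = 58120048561 - 1 = 58120048560. (It is cyclic since any finite subgroup of the multiplicative group of a field is cyclic.)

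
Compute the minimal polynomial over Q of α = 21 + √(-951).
m_α(x) = x^2 - 42x + 1392

From α - 21 = √(-951), squaring gives (α - 21)^2 = -951, i.e. α^2 - 42α + 441 = -951, so α^2 - 42α + 1392 = 0. The discriminant of x^2 - 42x + 1392 is (-42)^2 - 4·(1392) = 1764 - 5568 = -3804, and 4·(-951) is not a perfect square in Q since -951 is squarefree and ≠ 1. Hence x^2 - 42x + 1392 is irreducible over Q and is the minimal polynomial of α.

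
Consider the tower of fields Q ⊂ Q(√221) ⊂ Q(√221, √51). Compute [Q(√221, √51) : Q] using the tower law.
[Q(√221, √51) : Q] = 4

[Q(√221):Q] = 2 (min poly x^2 - 221, irreducible since 221 is squarefree > 1). For the top step, suppose √51 ∈ Q(√221), say √51 = c + d√221 with c, d ∈ Q. Squaring: 51 = c^2 + 221d^2 + 2cd√221. Since √221 ∉ Q this forces 2cd = 0. If d = 0 then √51 = c ∈ Q, contradicting 51 squarefree > 1. If c = 0 then 51 = 221d^2, so 221·51 = (221d)^2 is a perfect square in Q — but 221·51 = 11271 is not a perfect square (since 221 and 51 are distinct squarefree integers). Contradiction. Hence √51 ∉ Q(√221), so x^2 - 51 stays irreducible over Q(√221) and [Q(√221, √51) : Q(√221)] = 2. By the tower law, [Q(√221, √51) : Q] = 2 · 2 = 4.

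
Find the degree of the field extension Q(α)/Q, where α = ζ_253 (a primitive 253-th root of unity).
[Q(α):Q] = 220

The minimal polynomial of ζ_253 over Q is the 253-th cyclotomic polynomial Φ_253(x), which is irreducible over Q and has degree φ(253) = 220. Hence [Q(α):Q] = φ(253) = 220.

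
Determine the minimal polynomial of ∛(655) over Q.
m_α(x) = x^3 - 655

α satisfies α^3 = 655, so x^3 - 655 annihilates α. By the rational root test, a rational root p/q (in lowest terms) of x^3 - 655 would satisfy p^3 = 655 q^3, forcing q = 1 and p^3 = 655; but 655 is not a perfect cube, contradiction. A monic cubic over Q with no rational root is irreducible (any nontrivial factorization would include a linear factor). Hence x^3 - 655 is the minimal polynomial of α, and in particular [Q(α):Q] = 3.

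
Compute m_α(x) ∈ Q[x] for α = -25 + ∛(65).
m_α(x) = x^3 + 75x^2 + 1875x + 15560

Set β = α + 25 = ∛(65), so β^3 = 65. Then (α + 25)^3 - 65 = 0, i.e. α is a root of g(x) = (x + 25)^3 - 65 = x^3 + 75x^2 + 1875x + 15560. Since g(x) = h(x + 25) where h(x) = x^3 - 65, and h is irreducible over Q (because 65 is not a perfect cube, so h has no rational root, and a monic cubic with no rational root is irreducible), g is also irreducible (irreducibility is preserved under the substitution x → x + 25). Hence m_α(x) = x^3 + 75x^2 + 1875x + 15560.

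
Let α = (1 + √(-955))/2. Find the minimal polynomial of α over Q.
m_α(x) = x^2 - x + 239

From 2α - 1 = √(-955), squaring gives (2α - 1)^2 = -955, i.e. 4α^2 - 4α + 1 = -955, so α^2 - α + (1 + 955)/4 = 0. Since -955 ≡ 1 (mod 4), (1 + 955)/4 = 239 ∈ Z. The polynomial x^2 - x + 239 has discriminant 1 - 4·(239) = -955, which is not a perfect square in Q (d = -955 is squarefree and ≠ 1), so x^2 - x + 239 is irreducible over Q. It is the minimal polynomial of α.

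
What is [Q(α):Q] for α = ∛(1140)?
[Q(α):Q] = 3

The minimal polynomial of α is x^3 - 1140, irreducible over Q since 1140 is not a perfect cube (so x^3 - 1140 has no rational root). Hence [Q(α):Q] = deg(m_α) = 3.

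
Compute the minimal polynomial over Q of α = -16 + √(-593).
m_α(x) = x^2 + 32x + 849

From α + 16 = √(-593), squaring gives (α + 16)^2 = -593, i.e. α^2 + 32α + 256 = -593, so α^2 + 32α + 849 = 0. The discriminant of x^2 + 32x + 849 is (32)^2 - 4·(849) = 1024 - 3396 = -2372, and 4·(-593) is not a perfect square in Q since -593 is squarefree and ≠ 1. Hence x^2 + 32x + 849 is irreducible over Q and is the minimal polynomial of α.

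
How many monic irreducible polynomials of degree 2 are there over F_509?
There are 129286 monic irreducible polynomials of degree 2 over F_509

Each element of F_{509^2} that lies in no proper subfield is a root of exactly one monic irreducible of degree 2 over F_509, and each such polynomial has 2 distinct roots in F_{509^2}. By Möbius inversion the count is N_509(2) = (1/2) Σ_{d|2} μ(2/d) · 509^d = (1/2)(μ(2)·509^1 + μ(1)·509^2) = 258572/2 = 129286.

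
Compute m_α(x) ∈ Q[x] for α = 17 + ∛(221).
m_α(x) = x^3 - 51x^2 + 867x - 5134

Set β = α - 17 = ∛(221), so β^3 = 221. Then (α - 17)^3 - 221 = 0, i.e. α is a root of g(x) = (x - 17)^3 - 221 = x^3 - 51x^2 + 867x - 5134. Since g(x) = h(x - 17) where h(x) = x^3 - 221, and h is irreducible over Q (because 221 is not a perfect cube, so h has no rational root, and a monic cubic with no rational root is irreducible), g is also irreducible (irreducibility is preserved under the substitution x → x - 17). Hence m_α(x) = x^3 - 51x^2 + 867x - 5134.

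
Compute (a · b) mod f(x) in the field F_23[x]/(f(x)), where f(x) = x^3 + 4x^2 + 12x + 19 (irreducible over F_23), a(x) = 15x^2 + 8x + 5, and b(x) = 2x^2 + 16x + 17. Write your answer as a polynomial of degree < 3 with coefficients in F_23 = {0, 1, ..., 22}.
a · b ≡ 18x^2 + 15x + 8 (mod f(x))

Multiply in F_23[x]: a(x)·b(x) = (15x^2 + 8x + 5)·(2x^2 + 16x + 17) = 7x^4 + 3x^3 + 2x^2 + 9x + 16. This has degree ≥ 3, so divide by f(x) over F_23: 7x^4 + 3x^3 + 2x^2 + 9x + 16 = (7x + 21)·(x^3 + 4x^2 + 12x + 19) + (18x^2 + 15x + 8). Hence a·b ≡ 18x^2 + 15x + 8 (mod f). (F_23[x]/(f) is a field with 23^3 = 12167 elements since f is irreducible of degree 3.)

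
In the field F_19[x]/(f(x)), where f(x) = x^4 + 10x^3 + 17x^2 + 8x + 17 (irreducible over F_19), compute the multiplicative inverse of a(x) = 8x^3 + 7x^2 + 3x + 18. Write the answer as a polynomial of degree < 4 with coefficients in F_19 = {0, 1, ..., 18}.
a(x)^(-1) ≡ 13x^3 + 2x^2 + 9x + 2 (mod f(x))

Since f is irreducible over F_19, F_19[x]/(f) is a field and a(x) ≠ 0 has an inverse. Apply the extended Euclidean algorithm to f(x) and a(x) in F_19[x]: f(x) = (12x + 5)·a(x) + (3x^2 + 5x + 3);  a(x) = (9x)·(3x^2 + 5x + 3) + (14x + 18);  (3x^2 + 5x + 3) = (7x + 9)·(14x + 18) + (12). The last nonzero remainder is the constant 12 = gcd(f, a) in F_19. Back-substituting through the division chain expresses 12 = s(x)·a(x) + t(x)·f(x) with s(x) ≡ 4x^3 + 5x^2 + 13x + 5 (mod f), so (4x^3 + 5x^2 + 13x + 5)·a(x) ≡ 12 (mod f). Multiplying by 12^(-1) ≡ 8 in F_19 gives a(x)^(-1) ≡ 8·(4x^3 + 5x^2 + 13x + 5) ≡ 13x^3 + 2x^2 + 9x + 2 (mod f). Check: (8x^3 + 7x^2 + 3x + 18)·(13x^3 + 2x^2 + 9x + 2) = 9x^6 + 12x^5 + 11x^4 + 15x^3 + x^2 + 16x + 17 ≡ 1 (mod x^4 + 10x^3 + 17x^2 + 8x + 17).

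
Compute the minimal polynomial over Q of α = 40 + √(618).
m_α(x) = x^2 - 80x + 982

From α - 40 = √(618), squaring gives (α - 40)^2 = 618, i.e. α^2 - 80α + 1600 = 618, so α^2 - 80α + 982 = 0. The discriminant of x^2 - 80x + 982 is (-80)^2 - 4·(982) = 6400 - 3928 = 2472, and 4·(618) is not a perfect square in Q since 618 is squarefree and ≠ 1. Hence x^2 - 80x + 982 is irreducible over Q and is the minimal polynomial of α.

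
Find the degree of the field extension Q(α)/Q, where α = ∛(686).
[Q(α):Q] = 3

The minimal polynomial of α is x^3 - 686, irreducible over Q since 686 is not a perfect cube (so x^3 - 686 has no rational root). Hence [Q(α):Q] = deg(m_α) = 3.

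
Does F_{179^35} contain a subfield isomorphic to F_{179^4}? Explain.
No: F_{179^4} is not a subfield of F_{179^35}

F_{p^m} embeds in F_{p^n} iff m | n. Here 4 ∤ 35 (since 35 = 8·4 + 3 with remainder 3 ≠ 0), so F_{179^4} is not a subfield of F_{179^35}. Equivalently: if it were, the tower law would give 4 = [F_{179^4}:F_179] dividing [F_{179^35}:F_179] = 35, contradiction.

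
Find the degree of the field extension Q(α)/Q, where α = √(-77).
[Q(α):Q] = 2

[Q(α):Q] equals the degree of the minimal polynomial of α. Here α^2 = -77 and x^2 + 77 is irreducible (d = -77 is squarefree, ≠ 1, hence not a square), so deg(m_α) = 2. Thus [Q(α):Q] = 2.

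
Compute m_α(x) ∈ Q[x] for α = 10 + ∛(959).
m_α(x) = x^3 - 30x^2 + 300x - 1959

Set β = α - 10 = ∛(959), so β^3 = 959. Then (α - 10)^3 - 959 = 0, i.e. α is a root of g(x) = (x - 10)^3 - 959 = x^3 - 30x^2 + 300x - 1959. Since g(x) = h(x - 10) where h(x) = x^3 - 959, and h is irreducible over Q (because 959 is not a perfect cube, so h has no rational root, and a monic cubic with no rational root is irreducible), g is also irreducible (irreducibility is preserved under the substitution x → x - 10). Hence m_α(x) = x^3 - 30x^2 + 300x - 1959.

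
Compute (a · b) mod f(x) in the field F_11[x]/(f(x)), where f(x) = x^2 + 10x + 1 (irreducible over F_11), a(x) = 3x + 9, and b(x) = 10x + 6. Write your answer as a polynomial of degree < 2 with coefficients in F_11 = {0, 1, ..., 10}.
a · b ≡ 6x + 2 (mod f(x))

Multiply in F_11[x]: a(x)·b(x) = (3x + 9)·(10x + 6) = 8x^2 + 9x + 10. This has degree ≥ 2, so divide by f(x) over F_11: 8x^2 + 9x + 10 = (8)·(x^2 + 10x + 1) + (6x + 2). Hence a·b ≡ 6x + 2 (mod f). (F_11[x]/(f) is a field with 11^2 = 121 elements since f is irreducible of degree 2.)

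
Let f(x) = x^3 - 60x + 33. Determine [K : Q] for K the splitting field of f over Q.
[K : Q] = 6

By the rational root test, any rational root of the monic integer polynomial f(x) = x^3 - 60x + 33 must be an integer dividing the constant term 33, i.e. one of ±{1, 3, 11, 33}. Evaluating: f(1) = -26, f(-1) = 92, f(3) = -120, f(-3) = 186, f(11) = 704, f(-11) = -638, f(33) = 33990, f(-33) = -33924; none is 0, so f has no rational root and is therefore irreducible over Q (a cubic with no linear factor over a field is irreducible). For an irreducible cubic, the Galois group is A_3 or S_3 according as the discriminant disc(f) = -4a^3 - 27b^2 = -4·(-60)^3 - 27·(33)^2 = 834597 is or is not a square in Q. Here disc(f) = 834597 is not a perfect square in Q, so the Galois group of f over Q is not contained in A_3 and must be all of S_3. The splitting field has degree |S_3| = 6 over Q, so [K : Q] = 6.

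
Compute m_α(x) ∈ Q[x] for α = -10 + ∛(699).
m_α(x) = x^3 + 30x^2 + 300x + 301

Set β = α + 10 = ∛(699), so β^3 = 699. Then (α + 10)^3 - 699 = 0, i.e. α is a root of g(x) = (x + 10)^3 - 699 = x^3 + 30x^2 + 300x + 301. Since g(x) = h(x + 10) where h(x) = x^3 - 699, and h is irreducible over Q (because 699 is not a perfect cube, so h has no rational root, and a monic cubic with no rational root is irreducible), g is also irreducible (irreducibility is preserved under the substitution x → x + 10). Hence m_α(x) = x^3 + 30x^2 + 300x + 301.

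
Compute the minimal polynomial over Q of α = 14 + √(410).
m_α(x) = x^2 - 28x - 214

From α - 14 = √(410), squaring gives (α - 14)^2 = 410, i.e. α^2 - 28α + 196 = 410, so α^2 - 28α - 214 = 0. The discriminant of x^2 - 28x - 214 is (-28)^2 - 4·(-214) = 784 + 856 = 1640, and 4·(410) is not a perfect square in Q since 410 is squarefree and ≠ 1. Hence x^2 - 28x - 214 is irreducible over Q and is the minimal polynomial of α.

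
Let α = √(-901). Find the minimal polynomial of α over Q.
m_α(x) = x^2 + 901

α satisfies α^2 + 901 = 0, so x^2 + 901 annihilates α. Since d = -901 is squarefree and ≠ 1, it is not a perfect square in Q, so x^2 + 901 has no rational root and is therefore irreducible over Q (a degree-2 polynomial over a field is irreducible iff it has no root). Hence m_α(x) = x^2 + 901.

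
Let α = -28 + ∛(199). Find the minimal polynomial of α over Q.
m_α(x) = x^3 + 84x^2 + 2352x + 21753

Set β = α + 28 = ∛(199), so β^3 = 199. Then (α + 28)^3 - 199 = 0, i.e. α is a root of g(x) = (x + 28)^3 - 199 = x^3 + 84x^2 + 2352x + 21753. Since g(x) = h(x + 28) where h(x) = x^3 - 199, and h is irreducible over Q (because 199 is not a perfect cube, so h has no rational root, and a monic cubic with no rational root is irreducible), g is also irreducible (irreducibility is preserved under the substitution x → x + 28). Hence m_α(x) = x^3 + 84x^2 + 2352x + 21753.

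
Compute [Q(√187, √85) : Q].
[Q(√187, √85) : Q] = 4

[Q(√187):Q] = 2 (min poly x^2 - 187, irreducible since 187 is squarefree > 1). For the top step, suppose √85 ∈ Q(√187), say √85 = c + d√187 with c, d ∈ Q. Squaring: 85 = c^2 + 187d^2 + 2cd√187. Since √187 ∉ Q this forces 2cd = 0. If d = 0 then √85 = c ∈ Q, contradicting 85 squarefree > 1. If c = 0 then 85 = 187d^2, so 187·85 = (187d)^2 is a perfect square in Q — but 187·85 = 15895 is not a perfect square (since 187 and 85 are distinct squarefree integers). Contradiction. Hence √85 ∉ Q(√187), so x^2 - 85 stays irreducible over Q(√187) and [Q(√187, √85) : Q(√187)] = 2. By the tower law, [Q(√187, √85) : Q] = 2 · 2 = 4.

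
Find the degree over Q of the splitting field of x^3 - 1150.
[K : Q] = 6

The roots of x^3 - 1150 are ∛1150, ω∛1150, ω^2∛1150 where ω = e^(2πi/3) is a primitive cube root of unity, so K = Q(∛1150, ω). Now [Q(∛1150):Q] = 3 (since 1150 is not a perfect cube, x^3 - 1150 is irreducible) and [Q(ω):Q] = 2. Both 2 and 3 divide [K:Q], and [K:Q] ≤ 3·2 = 6, so [K:Q] = 6. (Equivalently: Q(∛1150) ⊂ R but ω ∉ R, so [K : Q(∛1150)] = 2.)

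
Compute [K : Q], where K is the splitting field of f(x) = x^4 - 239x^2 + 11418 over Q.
[K : Q] = 4

Solving the quadratic in x^2: x^2 = (239 ± √(239^2 - 4·11418))/2 = (239 ± √11449)/2 = (239 ± 107)/2, giving x^2 = 66 or x^2 = 173. So f(x) = (x^2 - 66)(x^2 - 173) and the roots of f are ±√66, ±√173. Hence the splitting field is K = Q(√66, √173). Since 66 and 173 are distinct squarefree integers > 1, their product 11418 is not a perfect square, so √173 ∉ Q(√66). By the tower law [K:Q] = [Q(√66,√173):Q(√66)] · [Q(√66):Q] = 2 · 2 = 4.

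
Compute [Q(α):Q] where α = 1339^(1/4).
[Q(α):Q] = 4

α is a root of x^4 - 1339. By Eisenstein's criterion at the prime p = 13 (which divides the constant term 1339 but p^2 = 169 does not, since 1339 is squarefree), x^4 - 1339 is irreducible over Q. Hence [Q(α):Q] = 4.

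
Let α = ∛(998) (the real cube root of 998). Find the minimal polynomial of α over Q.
m_α(x) = x^3 - 998

α satisfies α^3 = 998, so x^3 - 998 annihilates α. By the rational root test, a rational root p/q (in lowest terms) of x^3 - 998 would satisfy p^3 = 998 q^3, forcing q = 1 and p^3 = 998; but 998 is not a perfect cube, contradiction. A monic cubic over Q with no rational root is irreducible (any nontrivial factorization would include a linear factor). Hence x^3 - 998 is the minimal polynomial of α, and in particular [Q(α):Q] = 3.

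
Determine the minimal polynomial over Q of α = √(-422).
m_α(x) = x^2 + 422

α satisfies α^2 + 422 = 0, so x^2 + 422 annihilates α. Since d = -422 is squarefree and ≠ 1, it is not a perfect square in Q, so x^2 + 422 has no rational root and is therefore irreducible over Q (a degree-2 polynomial over a field is irreducible iff it has no root). Hence m_α(x) = x^2 + 422.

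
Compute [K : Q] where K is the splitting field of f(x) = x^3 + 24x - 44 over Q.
[K : Q] = 6

By the rational root test, any rational root of the monic integer polynomial f(x) = x^3 + 24x - 44 must be an integer dividing the constant term -44, i.e. one of ±{1, 2, 4, 11, 22, 44}. Evaluating: f(1) = -19, f(-1) = -69, f(2) = 12, f(-2) = -100, f(4) = 116, f(-4) = -204, f(11) = 1551, f(-11) = -1639, f(22) = 11132, f(-22) = -11220, f(44) = 86196, f(-44) = -86284; none is 0, so f has no rational root and is therefore irreducible over Q (a cubic with no linear factor over a field is irreducible). For an irreducible cubic, the Galois group is A_3 or S_3 according as the discriminant disc(f) = -4a^3 - 27b^2 = -4·(24)^3 - 27·(-44)^2 = -107568 is or is not a square in Q. Here disc(f) = -107568 is not a perfect square in Q, so the Galois group of f over Q is not contained in A_3 and must be all of S_3. The splitting field has degree |S_3| = 6 over Q, so [K : Q] = 6.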